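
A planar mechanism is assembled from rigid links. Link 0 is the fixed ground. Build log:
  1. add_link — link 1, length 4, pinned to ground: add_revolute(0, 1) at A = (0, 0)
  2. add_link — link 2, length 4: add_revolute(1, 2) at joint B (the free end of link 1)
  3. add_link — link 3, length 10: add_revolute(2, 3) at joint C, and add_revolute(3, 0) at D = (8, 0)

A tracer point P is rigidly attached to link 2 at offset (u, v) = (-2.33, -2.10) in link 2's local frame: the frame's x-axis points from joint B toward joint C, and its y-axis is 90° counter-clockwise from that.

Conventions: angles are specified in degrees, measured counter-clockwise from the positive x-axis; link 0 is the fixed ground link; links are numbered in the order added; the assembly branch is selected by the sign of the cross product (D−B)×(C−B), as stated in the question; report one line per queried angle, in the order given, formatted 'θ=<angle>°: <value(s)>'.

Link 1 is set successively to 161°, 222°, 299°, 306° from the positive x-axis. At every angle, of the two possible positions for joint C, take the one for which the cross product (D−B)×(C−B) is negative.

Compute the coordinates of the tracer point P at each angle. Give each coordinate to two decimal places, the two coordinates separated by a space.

A=(0,0), D=(8.00,0)
θ=161°: B = A + 4.00·(cos161°, sin161°) = (-3.7821, 1.3023)
θ=161°: |BD| = 11.8538
θ=161°: circle(B,4.00) ∩ circle(D,10.00): a=2.3838, h=3.2121
θ=161°:   candidates: C₊=(-1.0599,4.2331) cross=38.076; C₋=(-1.7656,-2.1523) cross=-38.076
θ=161°:   branch - wants cross < 0 → take C=(-1.7656,-2.1523) (cross=-38.076)
θ=161°: ex = (C−B)/|BC| = (0.5041,-0.8636); ey = (0.8636,0.5041)
θ=161°: P = B + -2.33·ex + -2.10·ey = (-6.7703,2.2559)
θ=222°: B = A + 4.00·(cos222°, sin222°) = (-2.9726, -2.6765)
θ=222°: |BD| = 11.2943
θ=222°: circle(B,4.00) ∩ circle(D,10.00): a=1.9285, h=3.5044
θ=222°:   candidates: C₊=(-1.9295,1.1851) cross=39.580; C₋=(-0.2686,-5.6241) cross=-39.580
θ=222°:   branch - wants cross < 0 → take C=(-0.2686,-5.6241) (cross=-39.580)
θ=222°: ex = (C−B)/|BC| = (0.6760,-0.7369); ey = (0.7369,0.6760)
θ=222°: P = B + -2.33·ex + -2.10·ey = (-6.0952,-2.3792)
θ=299°: B = A + 4.00·(cos299°, sin299°) = (1.9392, -3.4985)
θ=299°: |BD| = 6.9980
θ=299°: circle(B,4.00) ∩ circle(D,10.00): a=-2.5027, h=3.1203
θ=299°:   candidates: C₊=(-1.7882,-2.0472) cross=21.836; C₋=(1.3317,-7.4521) cross=-21.836
θ=299°:   branch - wants cross < 0 → take C=(1.3317,-7.4521) (cross=-21.836)
θ=299°: ex = (C−B)/|BC| = (-0.1519,-0.9884); ey = (0.9884,-0.1519)
θ=299°: P = B + -2.33·ex + -2.10·ey = (0.2175,-0.8765)
θ=306°: B = A + 4.00·(cos306°, sin306°) = (2.3511, -3.2361)
θ=306°: |BD| = 6.5101
θ=306°: circle(B,4.00) ∩ circle(D,10.00): a=-3.1964, h=2.4048
θ=306°:   candidates: C₊=(-1.6178,-2.7383) cross=15.655; C₋=(0.7730,-6.9116) cross=-15.655
θ=306°:   branch - wants cross < 0 → take C=(0.7730,-6.9116) (cross=-15.655)
θ=306°: ex = (C−B)/|BC| = (-0.3945,-0.9189); ey = (0.9189,-0.3945)
θ=306°: P = B + -2.33·ex + -2.10·ey = (1.3408,-0.2665)

θ=161°: -6.77 2.26
θ=222°: -6.10 -2.38
θ=299°: 0.22 -0.88
θ=306°: 1.34 -0.27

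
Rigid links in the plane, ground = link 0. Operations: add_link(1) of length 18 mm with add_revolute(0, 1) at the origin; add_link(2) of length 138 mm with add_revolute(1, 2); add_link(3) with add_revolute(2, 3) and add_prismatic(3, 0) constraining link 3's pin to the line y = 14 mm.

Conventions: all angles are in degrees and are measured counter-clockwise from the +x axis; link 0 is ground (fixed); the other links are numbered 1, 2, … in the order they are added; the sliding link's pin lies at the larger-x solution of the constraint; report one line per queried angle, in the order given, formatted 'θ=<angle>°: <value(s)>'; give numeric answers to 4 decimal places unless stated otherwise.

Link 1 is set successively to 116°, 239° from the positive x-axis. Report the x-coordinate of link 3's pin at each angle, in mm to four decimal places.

geometry: r = 18 mm, L = 138 mm, e = 14 mm
θ=116°: crank pin P = (r cos θ, r sin θ) = (-7.890681, 16.178293)
θ=116°: h = r sin θ − e = 16.178293 − 14 = 2.178293
θ=116°: x = r cos θ + √(L² − h²) = -7.890681 + 137.982807 = 130.092126
θ=239°: crank pin P = (r cos θ, r sin θ) = (-9.270685, -15.429011)
θ=239°: h = r sin θ − e = -15.429011 − 14 = -29.429011
θ=239°: x = r cos θ + √(L² − h²) = -9.270685 + 134.825566 = 125.554881

θ=116°: 130.0921
θ=239°: 125.5549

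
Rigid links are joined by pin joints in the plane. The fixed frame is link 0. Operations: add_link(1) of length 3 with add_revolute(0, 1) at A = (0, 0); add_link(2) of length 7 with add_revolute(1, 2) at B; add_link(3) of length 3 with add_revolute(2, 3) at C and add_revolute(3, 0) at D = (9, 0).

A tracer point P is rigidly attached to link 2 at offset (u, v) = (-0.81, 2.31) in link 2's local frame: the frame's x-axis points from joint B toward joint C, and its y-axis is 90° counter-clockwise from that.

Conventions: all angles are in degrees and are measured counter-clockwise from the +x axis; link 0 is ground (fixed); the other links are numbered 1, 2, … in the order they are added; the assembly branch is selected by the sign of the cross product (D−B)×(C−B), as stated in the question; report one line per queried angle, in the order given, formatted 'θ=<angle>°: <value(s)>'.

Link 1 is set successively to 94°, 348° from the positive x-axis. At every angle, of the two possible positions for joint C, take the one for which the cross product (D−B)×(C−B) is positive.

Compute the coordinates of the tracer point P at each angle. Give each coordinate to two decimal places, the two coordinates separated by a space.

A=(0,0), D=(9.00,0)
θ=94°: B = A + 3.00·(cos94°, sin94°) = (-0.2093, 2.9927)
θ=94°: |BD| = 9.6833
θ=94°: circle(B,7.00) ∩ circle(D,3.00): a=6.9071, h=1.1368
θ=94°:   candidates: C₊=(6.7110,1.9392) cross=11.008; C₋=(6.0083,-0.2232) cross=-11.008
θ=94°:   branch + wants cross > 0 → take C=(6.7110,1.9392) (cross=11.008)
θ=94°: ex = (C−B)/|BC| = (0.9886,-0.1505); ey = (0.1505,0.9886)
θ=94°: P = B + -0.81·ex + 2.31·ey = (-0.6624,5.3983)
θ=348°: B = A + 3.00·(cos348°, sin348°) = (2.9344, -0.6237)
θ=348°: |BD| = 6.0975
θ=348°: circle(B,7.00) ∩ circle(D,3.00): a=6.3288, h=2.9911
θ=348°:   candidates: C₊=(8.9241,2.9990) cross=18.238; C₋=(9.5360,-2.9517) cross=-18.238
θ=348°:   branch + wants cross > 0 → take C=(8.9241,2.9990) (cross=18.238)
θ=348°: ex = (C−B)/|BC| = (0.8557,0.5175); ey = (-0.5175,0.8557)
θ=348°: P = B + -0.81·ex + 2.31·ey = (1.0458,0.9336)

θ=94°: -0.66 5.40
θ=348°: 1.05 0.93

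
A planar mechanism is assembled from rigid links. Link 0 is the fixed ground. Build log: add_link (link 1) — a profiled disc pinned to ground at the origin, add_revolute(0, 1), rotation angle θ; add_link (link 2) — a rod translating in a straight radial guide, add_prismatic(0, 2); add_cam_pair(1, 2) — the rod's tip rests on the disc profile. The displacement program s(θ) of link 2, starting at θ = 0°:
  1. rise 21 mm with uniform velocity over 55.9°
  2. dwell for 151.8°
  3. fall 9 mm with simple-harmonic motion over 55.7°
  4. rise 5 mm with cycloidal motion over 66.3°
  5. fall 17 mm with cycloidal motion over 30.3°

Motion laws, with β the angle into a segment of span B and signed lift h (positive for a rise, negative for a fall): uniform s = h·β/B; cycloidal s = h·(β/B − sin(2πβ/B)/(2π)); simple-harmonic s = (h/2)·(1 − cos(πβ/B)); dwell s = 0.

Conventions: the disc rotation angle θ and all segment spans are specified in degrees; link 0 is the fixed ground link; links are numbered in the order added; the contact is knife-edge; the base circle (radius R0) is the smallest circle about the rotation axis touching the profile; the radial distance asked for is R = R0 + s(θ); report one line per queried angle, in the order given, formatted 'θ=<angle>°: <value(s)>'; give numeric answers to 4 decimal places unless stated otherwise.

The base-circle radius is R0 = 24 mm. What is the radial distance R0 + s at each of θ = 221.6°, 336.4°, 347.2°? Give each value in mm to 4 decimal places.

seg 1 [0°–55.9°] uniform, h=21: full span → s += 21 → s = 21.0000
seg 2 [55.9°–207.7°] dwell: s stays 21.0000
seg 3 [207.7°–263.4°] simple-harmonic, h=-9: θ=221.6° here. β=13.9, B=55.7. -9/2·(1 − cos(π·0.2496)) = -1.3135 → s = 19.6865
seg 3 [207.7°–263.4°] simple-harmonic, h=-9: full span → s += -9 → s = 12.0000
seg 4 [263.4°–329.7°] cycloidal, h=5: full span → s += 5 → s = 17.0000
seg 5 [329.7°–360°] cycloidal, h=-17: θ=336.4° here. β=6.7, B=30.3. -17·(0.2211 − sin(2π·0.2211)/(2π)) = -1.0979 → s = 15.9021
seg 5 [329.7°–360°] cycloidal, h=-17: θ=347.2° here. β=17.5, B=30.3. -17·(0.5776 − sin(2π·0.5776)/(2π)) = -11.0854 → s = 5.9146
θ=221.6°: R = R0 + s = 24 + 19.6865 = 43.6865
θ=336.4°: R = R0 + s = 24 + 15.9021 = 39.9021
θ=347.2°: R = R0 + s = 24 + 5.9146 = 29.9146

θ=221.6°: 43.6865
θ=336.4°: 39.9021
θ=347.2°: 29.9146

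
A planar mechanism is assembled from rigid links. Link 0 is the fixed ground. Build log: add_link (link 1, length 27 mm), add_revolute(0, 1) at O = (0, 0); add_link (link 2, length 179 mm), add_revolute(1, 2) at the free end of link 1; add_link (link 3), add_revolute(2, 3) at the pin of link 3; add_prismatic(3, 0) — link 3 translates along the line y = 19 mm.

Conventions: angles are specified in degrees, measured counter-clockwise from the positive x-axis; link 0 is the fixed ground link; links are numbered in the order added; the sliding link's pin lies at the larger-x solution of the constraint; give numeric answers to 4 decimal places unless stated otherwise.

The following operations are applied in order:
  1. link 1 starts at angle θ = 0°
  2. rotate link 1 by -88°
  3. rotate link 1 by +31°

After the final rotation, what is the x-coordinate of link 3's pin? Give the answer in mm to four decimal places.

geometry: r = 27 mm, L = 179 mm, e = 19 mm; θ starts at 0°
rotate link 1 by -88°: θ ← 0° -88° = -88°
rotate link 1 by +31°: θ ← -88° +31° = -57°
crank pin P = (r cos θ, r sin θ) = (14.705254, -22.644105)
h = r sin θ − e = -22.644105 − 19 = -41.644105
x = r cos θ + √(L² − h²) = 14.705254 + 174.088393 = 188.793647

188.7936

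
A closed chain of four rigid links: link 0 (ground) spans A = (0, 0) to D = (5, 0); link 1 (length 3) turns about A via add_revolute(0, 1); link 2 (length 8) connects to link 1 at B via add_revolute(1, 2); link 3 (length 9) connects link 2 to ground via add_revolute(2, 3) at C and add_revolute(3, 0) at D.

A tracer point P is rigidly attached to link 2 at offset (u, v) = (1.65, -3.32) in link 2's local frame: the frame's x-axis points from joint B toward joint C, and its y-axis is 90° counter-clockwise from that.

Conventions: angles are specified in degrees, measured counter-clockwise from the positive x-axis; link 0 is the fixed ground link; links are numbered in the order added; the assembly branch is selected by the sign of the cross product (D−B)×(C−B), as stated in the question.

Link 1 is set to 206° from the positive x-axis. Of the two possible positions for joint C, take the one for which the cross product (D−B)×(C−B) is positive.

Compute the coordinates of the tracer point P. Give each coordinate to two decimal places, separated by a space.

A=(0,0), D=(5.00,0)
B = A + 3.00·(cos206°, sin206°) = (-2.6964, -1.3151)
|BD| = 7.8079
circle(B,8.00) ∩ circle(D,9.00): a=2.8153, h=7.4883
  candidates: C₊=(-1.1825,6.5403) cross=58.468; C₋=(1.3400,-8.2222) cross=-58.468
  branch + wants cross > 0 → take C=(-1.1825,6.5403) (cross=58.468)
ex = (C−B)/|BC| = (0.1892,0.9819); ey = (-0.9819,0.1892)
P = B + 1.65·ex + -3.32·ey = (0.8759,-0.3232)

0.88 -0.32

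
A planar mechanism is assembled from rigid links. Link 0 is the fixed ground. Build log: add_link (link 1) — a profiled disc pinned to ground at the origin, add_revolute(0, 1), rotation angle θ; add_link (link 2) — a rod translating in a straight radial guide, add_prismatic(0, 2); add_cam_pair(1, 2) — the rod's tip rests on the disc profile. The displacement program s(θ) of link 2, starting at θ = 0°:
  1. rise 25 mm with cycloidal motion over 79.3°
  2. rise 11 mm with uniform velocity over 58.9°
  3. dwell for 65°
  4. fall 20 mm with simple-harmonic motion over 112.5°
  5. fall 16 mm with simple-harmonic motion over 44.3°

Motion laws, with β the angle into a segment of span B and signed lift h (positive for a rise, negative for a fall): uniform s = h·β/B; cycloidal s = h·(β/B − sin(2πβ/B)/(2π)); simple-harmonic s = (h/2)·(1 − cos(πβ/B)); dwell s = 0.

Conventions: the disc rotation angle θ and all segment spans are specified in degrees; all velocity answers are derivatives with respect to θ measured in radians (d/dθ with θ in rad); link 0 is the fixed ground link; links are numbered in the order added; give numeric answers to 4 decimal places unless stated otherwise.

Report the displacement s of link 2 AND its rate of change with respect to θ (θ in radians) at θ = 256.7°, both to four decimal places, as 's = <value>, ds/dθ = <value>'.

seg 1 [0°–79.3°] cycloidal, h=25: full span → s += 25 → s = 25.0000
seg 2 [79.3°–138.2°] uniform, h=11: full span → s += 11 → s = 36.0000
seg 3 [138.2°–203.2°] dwell: s stays 36.0000
seg 4 [203.2°–315.7°] simple-harmonic, h=-20: θ=256.7° here. β=53.5, B=112.5. -20/2·(1 − cos(π·0.4756)) = -9.2328 → s = 26.7672
velocity in seg [203.2°–315.7°] (simple-harmonic), θ in radians: β = 53.5° = 0.9338 rad, B = 112.5° = 1.9635 rad; ds/dθ = (πh/(2B)) sin(πβ/B) = (π·(-20)/(2·1.9635)) sin(π·0.4756) = -15.952844 mm/rad

s = 26.7672, ds/dθ = -15.9528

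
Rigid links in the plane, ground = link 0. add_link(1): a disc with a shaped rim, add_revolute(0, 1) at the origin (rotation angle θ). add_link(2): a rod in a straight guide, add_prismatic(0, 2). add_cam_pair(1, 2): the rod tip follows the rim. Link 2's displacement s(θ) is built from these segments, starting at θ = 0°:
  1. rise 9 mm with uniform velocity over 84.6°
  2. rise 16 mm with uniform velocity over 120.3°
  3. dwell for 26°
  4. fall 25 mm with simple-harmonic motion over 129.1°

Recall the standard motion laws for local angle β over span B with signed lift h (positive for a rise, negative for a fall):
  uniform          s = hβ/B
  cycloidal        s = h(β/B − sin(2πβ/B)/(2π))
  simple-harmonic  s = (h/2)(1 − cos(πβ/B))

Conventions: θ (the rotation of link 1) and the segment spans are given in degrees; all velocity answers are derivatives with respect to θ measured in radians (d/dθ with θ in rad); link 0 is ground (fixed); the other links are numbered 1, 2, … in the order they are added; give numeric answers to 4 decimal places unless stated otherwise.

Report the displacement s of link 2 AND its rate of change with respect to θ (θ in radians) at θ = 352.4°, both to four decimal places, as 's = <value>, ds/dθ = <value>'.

segment 1 (0° to 84.6°, uniform, h = 9) is passed completely: s = 0.0000 + (9) = 9.0000
segment 2 (84.6° to 204.9°, uniform, h = 16) is passed completely: s = 9.0000 + (16) = 25.0000
segment 3 (204.9° to 230.9°, dwell): s unchanged at 25.0000
θ = 352.4° falls in segment 4 (230.9° to 360°, simple-harmonic, h = -25): β = 352.4 − 230.9 = 121.5°, B = 129.1°; Δs = -25/2·(1 − cos(π·0.9411)) = -24.7868; s = 25.0000 − 24.7868 = 0.2132
velocity in seg [230.9°–360°] (simple-harmonic), θ in radians: β = 121.5° = 2.1206 rad, B = 129.1° = 2.2532 rad; ds/dθ = (πh/(2B)) sin(πβ/B) = (π·(-25)/(2·2.2532)) sin(π·0.9411) = -3.204903 mm/rad

s = 0.2132, ds/dθ = -3.2049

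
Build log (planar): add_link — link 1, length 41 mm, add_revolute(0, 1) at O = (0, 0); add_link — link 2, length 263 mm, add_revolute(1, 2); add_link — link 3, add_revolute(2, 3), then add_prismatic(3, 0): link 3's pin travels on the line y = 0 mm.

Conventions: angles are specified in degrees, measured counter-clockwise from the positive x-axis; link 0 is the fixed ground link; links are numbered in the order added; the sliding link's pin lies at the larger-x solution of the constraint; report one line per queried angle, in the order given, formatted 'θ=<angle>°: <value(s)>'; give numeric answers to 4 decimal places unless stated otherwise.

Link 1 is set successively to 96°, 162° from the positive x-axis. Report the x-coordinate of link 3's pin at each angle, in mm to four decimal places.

geometry: r = 41 mm, L = 263 mm, e = 0 mm
θ=96°: crank pin P = (r cos θ, r sin θ) = (-4.285667, 40.775398)
θ=96°: h = r sin θ − e = 40.775398 − 0 = 40.775398
θ=96°: x = r cos θ + √(L² − h²) = -4.285667 + 259.819874 = 255.534207
θ=162°: crank pin P = (r cos θ, r sin θ) = (-38.993317, 12.669697)
θ=162°: h = r sin θ − e = 12.669697 − 0 = 12.669697
θ=162°: x = r cos θ + √(L² − h²) = -38.993317 + 262.694649 = 223.701332

θ=96°: 255.5342
θ=162°: 223.7013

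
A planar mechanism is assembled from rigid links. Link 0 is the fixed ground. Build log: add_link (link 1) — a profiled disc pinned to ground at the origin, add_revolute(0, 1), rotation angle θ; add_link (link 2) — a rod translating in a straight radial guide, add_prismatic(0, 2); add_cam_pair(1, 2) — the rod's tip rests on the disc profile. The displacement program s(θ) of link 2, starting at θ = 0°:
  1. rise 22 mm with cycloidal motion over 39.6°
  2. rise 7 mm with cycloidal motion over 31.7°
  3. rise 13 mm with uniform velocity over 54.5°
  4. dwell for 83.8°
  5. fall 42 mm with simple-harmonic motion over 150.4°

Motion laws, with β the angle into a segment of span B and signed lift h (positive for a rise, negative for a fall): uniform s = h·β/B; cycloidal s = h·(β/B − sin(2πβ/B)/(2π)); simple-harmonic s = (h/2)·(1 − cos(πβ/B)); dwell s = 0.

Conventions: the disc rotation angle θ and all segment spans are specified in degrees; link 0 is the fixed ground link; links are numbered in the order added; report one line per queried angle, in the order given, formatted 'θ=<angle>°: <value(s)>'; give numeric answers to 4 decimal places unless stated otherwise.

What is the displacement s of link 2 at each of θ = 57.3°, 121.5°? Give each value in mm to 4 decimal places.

seg 1 [0°–39.6°] cycloidal, h=22: full span → s += 22 → s = 22.0000
seg 2 [39.6°–71.3°] cycloidal, h=7: θ=57.3° here. β=17.7, B=31.7. 7·(0.5584 − sin(2π·0.5584)/(2π)) = 4.3079 → s = 26.3079
seg 2 [39.6°–71.3°] cycloidal, h=7: full span → s += 7 → s = 29.0000
seg 3 [71.3°–125.8°] uniform, h=13: θ=121.5° here. β=50.2, B=54.5. 13·50.2/54.5 = 11.9743 → s = 40.9743

θ=57.3°: 26.3079
θ=121.5°: 40.9743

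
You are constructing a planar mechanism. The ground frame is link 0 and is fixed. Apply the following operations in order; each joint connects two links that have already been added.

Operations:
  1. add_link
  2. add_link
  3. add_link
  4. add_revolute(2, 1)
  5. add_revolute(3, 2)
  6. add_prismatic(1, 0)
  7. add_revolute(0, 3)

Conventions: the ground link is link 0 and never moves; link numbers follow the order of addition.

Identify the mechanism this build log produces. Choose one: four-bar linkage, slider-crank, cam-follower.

links: 4 (incl. ground); joints: 3 revolute, 1 prismatic, 0 higher (cam) pair, forming one closed loop
4 links, 3 revolutes + 1 prismatic in one loop → slider-crank

slider-crank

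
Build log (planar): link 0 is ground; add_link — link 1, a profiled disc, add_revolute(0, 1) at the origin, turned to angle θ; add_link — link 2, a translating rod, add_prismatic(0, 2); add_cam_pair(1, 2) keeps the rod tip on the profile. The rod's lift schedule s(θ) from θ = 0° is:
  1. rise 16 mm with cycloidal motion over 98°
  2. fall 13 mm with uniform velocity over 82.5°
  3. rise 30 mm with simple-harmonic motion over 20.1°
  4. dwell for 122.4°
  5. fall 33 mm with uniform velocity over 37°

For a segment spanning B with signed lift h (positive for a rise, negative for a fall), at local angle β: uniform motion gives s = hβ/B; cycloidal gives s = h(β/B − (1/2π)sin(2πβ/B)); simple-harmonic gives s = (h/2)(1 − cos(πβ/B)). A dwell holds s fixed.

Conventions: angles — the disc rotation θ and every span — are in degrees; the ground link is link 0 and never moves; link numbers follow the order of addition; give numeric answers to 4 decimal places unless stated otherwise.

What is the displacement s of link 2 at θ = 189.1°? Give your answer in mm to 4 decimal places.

seg 1 [0°–98°] cycloidal, h=16: full span → s += 16 → s = 16.0000
seg 2 [98°–180.5°] uniform, h=-13: full span → s += -13 → s = 3.0000
seg 3 [180.5°–200.6°] simple-harmonic, h=30: θ=189.1° here. β=8.6, B=20.1. 30/2·(1 − cos(π·0.4279)) = 11.6295 → s = 14.6295

14.6295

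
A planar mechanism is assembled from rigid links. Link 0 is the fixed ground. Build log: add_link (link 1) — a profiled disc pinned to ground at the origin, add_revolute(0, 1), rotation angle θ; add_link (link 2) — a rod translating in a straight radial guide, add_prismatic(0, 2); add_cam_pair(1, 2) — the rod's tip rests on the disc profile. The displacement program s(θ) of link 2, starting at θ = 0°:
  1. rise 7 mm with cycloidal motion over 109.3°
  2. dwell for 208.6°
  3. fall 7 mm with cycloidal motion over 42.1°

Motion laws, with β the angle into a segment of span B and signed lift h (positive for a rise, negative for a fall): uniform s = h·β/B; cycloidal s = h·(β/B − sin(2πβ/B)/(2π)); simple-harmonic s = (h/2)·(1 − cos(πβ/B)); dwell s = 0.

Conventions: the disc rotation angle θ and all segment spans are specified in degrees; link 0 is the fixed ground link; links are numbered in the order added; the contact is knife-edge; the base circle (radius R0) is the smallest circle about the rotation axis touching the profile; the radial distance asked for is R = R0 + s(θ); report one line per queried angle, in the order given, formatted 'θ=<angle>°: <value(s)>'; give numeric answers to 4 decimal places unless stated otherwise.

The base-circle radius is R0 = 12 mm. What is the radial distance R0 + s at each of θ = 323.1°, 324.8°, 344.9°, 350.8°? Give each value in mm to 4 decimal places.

seg 1 [0°–109.3°] cycloidal, h=7: full span → s += 7 → s = 7.0000
seg 2 [109.3°–317.9°] dwell: s stays 7.0000
seg 3 [317.9°–360°] cycloidal, h=-7: θ=323.1° here. β=5.2, B=42.1. -7·(0.1235 − sin(2π·0.1235)/(2π)) = -0.0842 → s = 6.9158
seg 3 [317.9°–360°] cycloidal, h=-7: θ=324.8° here. β=6.9, B=42.1. -7·(0.1639 − sin(2π·0.1639)/(2π)) = -0.1923 → s = 6.8077
seg 3 [317.9°–360°] cycloidal, h=-7: θ=344.9° here. β=27, B=42.1. -7·(0.6413 − sin(2π·0.6413)/(2π)) = -5.3536 → s = 1.6464
seg 3 [317.9°–360°] cycloidal, h=-7: θ=350.8° here. β=32.9, B=42.1. -7·(0.7815 − sin(2π·0.7815)/(2π)) = -6.5627 → s = 0.4373
θ=323.1°: R = R0 + s = 12 + 6.9158 = 18.9158
θ=324.8°: R = R0 + s = 12 + 6.8077 = 18.8077
θ=344.9°: R = R0 + s = 12 + 1.6464 = 13.6464
θ=350.8°: R = R0 + s = 12 + 0.4373 = 12.4373

θ=323.1°: 18.9158
θ=324.8°: 18.8077
θ=344.9°: 13.6464
θ=350.8°: 12.4373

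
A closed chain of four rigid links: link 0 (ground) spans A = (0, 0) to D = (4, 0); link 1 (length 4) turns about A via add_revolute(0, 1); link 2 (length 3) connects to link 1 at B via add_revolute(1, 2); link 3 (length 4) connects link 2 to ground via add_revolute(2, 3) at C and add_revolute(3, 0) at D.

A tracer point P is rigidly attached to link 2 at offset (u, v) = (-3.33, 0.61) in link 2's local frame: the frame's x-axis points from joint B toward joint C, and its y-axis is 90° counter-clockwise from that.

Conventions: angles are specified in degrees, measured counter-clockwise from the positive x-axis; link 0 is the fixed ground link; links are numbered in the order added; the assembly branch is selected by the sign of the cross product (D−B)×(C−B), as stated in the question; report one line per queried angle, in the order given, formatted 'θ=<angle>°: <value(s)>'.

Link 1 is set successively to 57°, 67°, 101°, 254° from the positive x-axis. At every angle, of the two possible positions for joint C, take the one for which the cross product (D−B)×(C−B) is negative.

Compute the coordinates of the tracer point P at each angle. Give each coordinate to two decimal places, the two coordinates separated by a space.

A=(0,0), D=(4.00,0)
θ=57°: B = A + 4.00·(cos57°, sin57°) = (2.1786, 3.3547)
θ=57°: |BD| = 3.8173
θ=57°: circle(B,3.00) ∩ circle(D,4.00): a=0.9917, h=2.8313
θ=57°:   candidates: C₊=(5.1400,3.8341) cross=10.808; C₋=(0.1636,1.1321) cross=-10.808
θ=57°:   branch - wants cross < 0 → take C=(0.1636,1.1321) (cross=-10.808)
θ=57°: ex = (C−B)/|BC| = (-0.6717,-0.7409); ey = (0.7409,-0.6717)
θ=57°: P = B + -3.33·ex + 0.61·ey = (4.8671,5.4120)
θ=67°: B = A + 4.00·(cos67°, sin67°) = (1.5629, 3.6820)
θ=67°: |BD| = 4.4155
θ=67°: circle(B,3.00) ∩ circle(D,4.00): a=1.4151, h=2.6453
θ=67°:   candidates: C₊=(4.5498,3.9620) cross=11.680; C₋=(0.1381,1.0420) cross=-11.680
θ=67°:   branch - wants cross < 0 → take C=(0.1381,1.0420) (cross=-11.680)
θ=67°: ex = (C−B)/|BC| = (-0.4749,-0.8800); ey = (0.8800,-0.4749)
θ=67°: P = B + -3.33·ex + 0.61·ey = (3.6813,6.3228)
θ=101°: B = A + 4.00·(cos101°, sin101°) = (-0.7632, 3.9265)
θ=101°: |BD| = 6.1730
θ=101°: circle(B,3.00) ∩ circle(D,4.00): a=2.5195, h=1.6285
θ=101°:   candidates: C₊=(2.2167,3.5805) cross=10.053; C₋=(0.1450,1.0673) cross=-10.053
θ=101°:   branch - wants cross < 0 → take C=(0.1450,1.0673) (cross=-10.053)
θ=101°: ex = (C−B)/|BC| = (0.3028,-0.9531); ey = (0.9531,0.3028)
θ=101°: P = B + -3.33·ex + 0.61·ey = (-1.1900,7.2849)
θ=254°: B = A + 4.00·(cos254°, sin254°) = (-1.1025, -3.8450)
θ=254°: |BD| = 6.3891
θ=254°: circle(B,3.00) ∩ circle(D,4.00): a=2.6467, h=1.4124
θ=254°:   candidates: C₊=(0.1612,-1.1242) cross=9.024; C₋=(1.8612,-3.3802) cross=-9.024
θ=254°:   branch - wants cross < 0 → take C=(1.8612,-3.3802) (cross=-9.024)
θ=254°: ex = (C−B)/|BC| = (0.9879,0.1550); ey = (-0.1550,0.9879)
θ=254°: P = B + -3.33·ex + 0.61·ey = (-4.4869,-3.7584)

θ=57°: 4.87 5.41
θ=67°: 3.68 6.32
θ=101°: -1.19 7.28
θ=254°: -4.49 -3.76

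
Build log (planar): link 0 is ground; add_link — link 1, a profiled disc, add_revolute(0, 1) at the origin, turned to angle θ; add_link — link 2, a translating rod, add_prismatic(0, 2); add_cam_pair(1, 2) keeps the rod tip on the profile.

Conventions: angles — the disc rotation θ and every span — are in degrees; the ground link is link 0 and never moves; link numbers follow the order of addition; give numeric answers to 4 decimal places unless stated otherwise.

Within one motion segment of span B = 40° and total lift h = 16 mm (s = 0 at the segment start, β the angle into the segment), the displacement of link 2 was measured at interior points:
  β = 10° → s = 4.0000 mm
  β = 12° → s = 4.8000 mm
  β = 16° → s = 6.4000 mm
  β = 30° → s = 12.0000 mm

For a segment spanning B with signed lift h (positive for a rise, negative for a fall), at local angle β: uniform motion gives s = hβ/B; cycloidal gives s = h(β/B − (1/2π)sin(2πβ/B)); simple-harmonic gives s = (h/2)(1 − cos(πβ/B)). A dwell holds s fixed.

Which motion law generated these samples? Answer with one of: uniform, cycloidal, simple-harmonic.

candidates at β/B = r: uniform s = h·r (linear in β); cycloidal s = h·(r − sin(2πr)/(2π)); simple-harmonic s = (h/2)(1 − cos(πr))
β=10°: printed 4.0000 | uniform 4.0000, cycloidal 1.4535, simple-harmonic 2.3431
β=12°: printed 4.8000 | uniform 4.8000, cycloidal 2.3782, simple-harmonic 3.2977
β=16°: printed 6.4000 | uniform 6.4000, cycloidal 4.9032, simple-harmonic 5.5279
β=30°: printed 12.0000 | uniform 12.0000, cycloidal 14.5465, simple-harmonic 13.6569
only one law matches every sample → uniform

uniform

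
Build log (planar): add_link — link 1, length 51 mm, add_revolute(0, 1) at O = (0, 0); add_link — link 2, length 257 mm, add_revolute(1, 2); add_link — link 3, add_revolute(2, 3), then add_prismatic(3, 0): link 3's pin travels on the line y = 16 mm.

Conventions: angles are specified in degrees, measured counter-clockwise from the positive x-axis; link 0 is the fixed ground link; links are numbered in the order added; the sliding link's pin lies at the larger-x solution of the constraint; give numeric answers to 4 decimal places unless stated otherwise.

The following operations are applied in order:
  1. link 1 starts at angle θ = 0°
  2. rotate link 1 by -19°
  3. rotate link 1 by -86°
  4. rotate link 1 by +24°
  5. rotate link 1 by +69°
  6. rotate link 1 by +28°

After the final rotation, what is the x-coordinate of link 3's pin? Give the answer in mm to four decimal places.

geometry: r = 51 mm, L = 257 mm, e = 16 mm; θ starts at 0°
rotate link 1 by -19°: θ ← 0° -19° = -19°
rotate link 1 by -86°: θ ← -19° -86° = -105°
rotate link 1 by +24°: θ ← -105° +24° = -81°
rotate link 1 by +69°: θ ← -81° +69° = -12°
rotate link 1 by +28°: θ ← -12° +28° = 16°
crank pin P = (r cos θ, r sin θ) = (49.024346, 14.057505)
h = r sin θ − e = 14.057505 − 16 = -1.942495
x = r cos θ + √(L² − h²) = 49.024346 + 256.992659 = 306.017005

306.0170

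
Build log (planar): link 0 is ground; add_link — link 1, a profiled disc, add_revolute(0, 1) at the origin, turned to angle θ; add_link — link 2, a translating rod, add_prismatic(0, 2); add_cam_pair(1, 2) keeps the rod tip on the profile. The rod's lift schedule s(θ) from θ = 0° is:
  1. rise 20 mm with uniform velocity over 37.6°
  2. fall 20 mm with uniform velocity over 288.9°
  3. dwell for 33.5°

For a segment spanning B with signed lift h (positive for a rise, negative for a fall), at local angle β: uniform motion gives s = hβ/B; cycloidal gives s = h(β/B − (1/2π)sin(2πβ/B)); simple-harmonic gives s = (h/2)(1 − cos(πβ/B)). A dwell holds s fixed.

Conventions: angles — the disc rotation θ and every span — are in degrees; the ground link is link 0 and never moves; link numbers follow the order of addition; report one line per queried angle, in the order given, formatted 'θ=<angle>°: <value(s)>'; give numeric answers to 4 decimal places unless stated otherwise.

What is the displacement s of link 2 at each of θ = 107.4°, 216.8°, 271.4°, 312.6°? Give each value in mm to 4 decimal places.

seg 1 [0°–37.6°] uniform, h=20: full span → s += 20 → s = 20.0000
seg 2 [37.6°–326.5°] uniform, h=-20: θ=107.4° here. β=69.8, B=288.9. -20·69.8/288.9 = -4.8321 → s = 15.1679
seg 2 [37.6°–326.5°] uniform, h=-20: θ=216.8° here. β=179.2, B=288.9. -20·179.2/288.9 = -12.4057 → s = 7.5943
seg 2 [37.6°–326.5°] uniform, h=-20: θ=271.4° here. β=233.8, B=288.9. -20·233.8/288.9 = -16.1855 → s = 3.8145
seg 2 [37.6°–326.5°] uniform, h=-20: θ=312.6° here. β=275, B=288.9. -20·275/288.9 = -19.0377 → s = 0.9623

θ=107.4°: 15.1679
θ=216.8°: 7.5943
θ=271.4°: 3.8145
θ=312.6°: 0.9623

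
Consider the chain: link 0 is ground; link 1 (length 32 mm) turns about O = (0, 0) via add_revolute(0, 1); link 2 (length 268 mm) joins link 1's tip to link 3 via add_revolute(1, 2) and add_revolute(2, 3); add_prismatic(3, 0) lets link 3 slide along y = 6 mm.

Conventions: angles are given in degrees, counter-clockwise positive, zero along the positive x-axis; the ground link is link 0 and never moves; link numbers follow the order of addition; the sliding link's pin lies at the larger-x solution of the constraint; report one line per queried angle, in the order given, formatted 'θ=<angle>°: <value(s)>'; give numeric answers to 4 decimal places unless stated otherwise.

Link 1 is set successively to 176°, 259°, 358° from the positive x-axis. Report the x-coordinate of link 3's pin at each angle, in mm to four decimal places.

geometry: r = 32 mm, L = 268 mm, e = 6 mm
θ=176°: crank pin P = (r cos θ, r sin θ) = (-31.922050, 2.232207)
θ=176°: h = r sin θ − e = 2.232207 − 6 = -3.767793
θ=176°: x = r cos θ + √(L² − h²) = -31.922050 + 267.973513 = 236.051464
θ=259°: crank pin P = (r cos θ, r sin θ) = (-6.105888, -31.412070)
θ=259°: h = r sin θ − e = -31.412070 − 6 = -37.412070
θ=259°: x = r cos θ + √(L² − h²) = -6.105888 + 265.375841 = 259.269953
θ=358°: crank pin P = (r cos θ, r sin θ) = (31.980506, -1.116784)
θ=358°: h = r sin θ − e = -1.116784 − 6 = -7.116784
θ=358°: x = r cos θ + √(L² − h²) = 31.980506 + 267.905490 = 299.885996

θ=176°: 236.0515
θ=259°: 259.2700
θ=358°: 299.8860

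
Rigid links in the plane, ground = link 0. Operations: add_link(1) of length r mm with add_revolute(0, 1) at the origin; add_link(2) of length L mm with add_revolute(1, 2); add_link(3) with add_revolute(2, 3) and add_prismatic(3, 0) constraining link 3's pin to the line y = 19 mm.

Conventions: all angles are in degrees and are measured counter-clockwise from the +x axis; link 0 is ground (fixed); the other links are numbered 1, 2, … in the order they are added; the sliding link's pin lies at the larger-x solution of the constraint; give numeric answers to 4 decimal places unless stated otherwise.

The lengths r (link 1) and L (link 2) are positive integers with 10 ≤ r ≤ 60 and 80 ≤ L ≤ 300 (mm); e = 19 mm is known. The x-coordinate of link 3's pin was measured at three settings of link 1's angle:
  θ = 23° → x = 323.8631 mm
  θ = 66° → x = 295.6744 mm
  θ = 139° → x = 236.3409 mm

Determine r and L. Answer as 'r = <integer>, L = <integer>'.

constraint per measurement: (x − r cos θ)² + (r sin θ − e)² = L²
subtracting the θ₁ and θ₂ equations cancels the r² and L² terms:
r = (x₁² − x₂²) / (2[(x₁cos θ₁ + e sin θ₁) − (x₂cos θ₂ + e sin θ₂)]) = 52.0001 → r = 52
L² = (x₁ − r cos θ₁)² + (r sin θ₁ − e)² = 76175.9971 → L = 276.0000 → L = 276
check at θ₃=139°: x = 236.3409 (printed 236.3409) ✓

r = 52, L = 276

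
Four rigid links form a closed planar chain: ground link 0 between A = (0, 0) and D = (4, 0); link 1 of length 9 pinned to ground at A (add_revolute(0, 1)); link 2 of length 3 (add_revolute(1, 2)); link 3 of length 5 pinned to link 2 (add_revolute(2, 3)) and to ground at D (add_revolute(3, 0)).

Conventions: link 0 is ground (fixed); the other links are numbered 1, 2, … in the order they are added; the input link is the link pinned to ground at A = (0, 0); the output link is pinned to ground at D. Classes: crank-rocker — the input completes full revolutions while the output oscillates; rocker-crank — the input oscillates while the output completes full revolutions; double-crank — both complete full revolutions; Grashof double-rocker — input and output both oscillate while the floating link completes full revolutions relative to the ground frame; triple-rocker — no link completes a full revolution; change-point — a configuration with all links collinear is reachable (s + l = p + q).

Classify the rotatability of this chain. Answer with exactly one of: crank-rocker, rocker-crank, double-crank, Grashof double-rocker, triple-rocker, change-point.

lengths: ground=4, input=9, coupler=3, output=5
sorted: s=3 (shortest), l=9 (longest), p+q=9
s + l = 12 vs p + q = 9
s + l > p + q → non-Grashof → no link fully rotates → triple-rocker

triple-rocker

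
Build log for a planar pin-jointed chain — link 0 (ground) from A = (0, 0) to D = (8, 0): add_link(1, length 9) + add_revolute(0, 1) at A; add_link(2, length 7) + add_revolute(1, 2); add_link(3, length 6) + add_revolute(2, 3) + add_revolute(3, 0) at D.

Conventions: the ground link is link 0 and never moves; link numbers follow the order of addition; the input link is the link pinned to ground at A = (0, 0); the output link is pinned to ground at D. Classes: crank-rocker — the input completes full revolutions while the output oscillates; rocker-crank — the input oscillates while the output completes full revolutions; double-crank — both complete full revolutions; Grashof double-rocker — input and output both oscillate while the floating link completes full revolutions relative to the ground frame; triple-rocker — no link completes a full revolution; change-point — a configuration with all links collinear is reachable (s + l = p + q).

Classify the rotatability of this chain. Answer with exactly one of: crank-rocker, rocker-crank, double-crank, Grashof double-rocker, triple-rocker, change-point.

lengths: ground=8, input=9, coupler=7, output=6
sorted: s=6 (shortest), l=9 (longest), p+q=15
s + l = 15 vs p + q = 15
s + l = p + q → change-point (collinear configuration reachable)

change-point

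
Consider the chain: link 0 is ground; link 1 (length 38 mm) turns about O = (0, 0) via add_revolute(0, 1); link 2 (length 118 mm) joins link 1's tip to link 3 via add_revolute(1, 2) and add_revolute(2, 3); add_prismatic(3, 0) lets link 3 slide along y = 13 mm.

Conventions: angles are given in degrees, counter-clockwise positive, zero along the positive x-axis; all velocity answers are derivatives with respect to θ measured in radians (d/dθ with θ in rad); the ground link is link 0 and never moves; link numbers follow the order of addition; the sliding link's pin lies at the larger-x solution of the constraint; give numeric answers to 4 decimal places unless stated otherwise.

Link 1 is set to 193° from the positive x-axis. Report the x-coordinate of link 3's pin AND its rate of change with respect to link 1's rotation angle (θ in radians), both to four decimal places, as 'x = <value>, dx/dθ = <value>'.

geometry: r = 38 mm, L = 118 mm, e = 13 mm
crank pin P = (r cos θ, r sin θ) = (-37.026062, -8.548140)
h = r sin θ − e = -8.548140 − 13 = -21.548140
x = r cos θ + √(L² − h²) = -37.026062 + 116.015851 = 78.989788
dx/dθ = −r sin θ − h·r cos θ/√(L² − h²) (θ in radians; h = -21.548140) = 1.671125

x = 78.9898, dx/dθ = 1.6711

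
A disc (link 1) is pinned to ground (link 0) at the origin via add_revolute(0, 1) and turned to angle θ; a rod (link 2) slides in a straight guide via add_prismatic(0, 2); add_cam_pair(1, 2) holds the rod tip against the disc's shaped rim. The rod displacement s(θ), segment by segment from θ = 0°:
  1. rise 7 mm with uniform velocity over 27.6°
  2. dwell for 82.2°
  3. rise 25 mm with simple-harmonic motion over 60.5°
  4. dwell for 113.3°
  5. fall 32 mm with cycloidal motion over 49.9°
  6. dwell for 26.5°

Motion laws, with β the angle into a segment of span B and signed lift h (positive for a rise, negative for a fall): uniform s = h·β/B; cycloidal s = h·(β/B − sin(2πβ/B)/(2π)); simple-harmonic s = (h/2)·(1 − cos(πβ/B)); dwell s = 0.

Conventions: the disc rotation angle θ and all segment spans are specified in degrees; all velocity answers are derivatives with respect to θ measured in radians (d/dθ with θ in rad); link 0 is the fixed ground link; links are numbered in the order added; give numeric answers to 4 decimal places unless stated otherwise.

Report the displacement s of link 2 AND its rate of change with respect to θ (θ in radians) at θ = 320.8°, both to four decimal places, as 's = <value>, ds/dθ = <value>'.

segment 1 (0° to 27.6°, uniform, h = 7) is passed completely: s = 0.0000 + (7) = 7.0000
segment 2 (27.6° to 109.8°, dwell): s unchanged at 7.0000
segment 3 (109.8° to 170.3°, simple-harmonic, h = 25) is passed completely: s = 7.0000 + (25) = 32.0000
segment 4 (170.3° to 283.6°, dwell): s unchanged at 32.0000
θ = 320.8° falls in segment 5 (283.6° to 333.5°, cycloidal, h = -32): β = 320.8 − 283.6 = 37.2°, B = 49.9°; Δs = -32·(0.7455 − sin(2π·0.7455)/(2π)) = -28.9466; s = 32.0000 − 28.9466 = 3.0534
velocity in seg [283.6°–333.5°] (cycloidal), θ in radians: β = 37.2° = 0.6493 rad, B = 49.9° = 0.8709 rad; ds/dθ = (h/B)(1 − cos(2πβ/B)) = ((-32)/0.8709)(1 − cos(2π·0.7455)) = -37.783605 mm/rad

s = 3.0534, ds/dθ = -37.7836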